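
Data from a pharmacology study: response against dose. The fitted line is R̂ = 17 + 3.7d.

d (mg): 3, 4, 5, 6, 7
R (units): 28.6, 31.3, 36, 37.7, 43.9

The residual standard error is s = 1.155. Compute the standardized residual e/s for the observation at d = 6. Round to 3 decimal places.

-1.299

R̂ = 17 + 3.7·6 = 39.2
e = 37.7 − 39.2 = -1.5
e/s = -1.5 / 1.155 = -1.299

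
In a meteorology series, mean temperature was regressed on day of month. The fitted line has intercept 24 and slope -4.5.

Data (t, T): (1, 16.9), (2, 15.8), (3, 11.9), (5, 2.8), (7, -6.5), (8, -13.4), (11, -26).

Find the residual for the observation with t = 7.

T̂ = 24 − 4.5·7 = -7.5
r = -6.5 − (-7.5) = 1

r = 1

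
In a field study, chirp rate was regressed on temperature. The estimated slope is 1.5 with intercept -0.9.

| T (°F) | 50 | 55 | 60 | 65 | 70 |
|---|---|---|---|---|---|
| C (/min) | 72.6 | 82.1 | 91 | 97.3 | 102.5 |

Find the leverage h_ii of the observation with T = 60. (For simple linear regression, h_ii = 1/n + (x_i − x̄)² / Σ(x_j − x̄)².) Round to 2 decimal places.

T̄ = (50 + 55 + 60 + 65 + 70)/5 = 60
Σ(T − T̄)² = 100 + 25 + 0 + 25 + 100 = 250
h = 1/5 + (0)²/250 = 0.2 + 0 = 0.20

h = 0.20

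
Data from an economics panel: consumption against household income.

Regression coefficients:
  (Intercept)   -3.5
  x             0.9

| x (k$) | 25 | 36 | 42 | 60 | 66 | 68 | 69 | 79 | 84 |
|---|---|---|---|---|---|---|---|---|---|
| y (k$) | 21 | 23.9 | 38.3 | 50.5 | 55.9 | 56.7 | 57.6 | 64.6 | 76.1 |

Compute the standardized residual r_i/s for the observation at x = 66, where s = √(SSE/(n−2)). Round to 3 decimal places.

0.000

x=25: ŷ = -3.5 + 0.9·25 = 19; r = 21 − 19 = 2
x=36: ŷ = -3.5 + 0.9·36 = 28.9; r = 23.9 − 28.9 = -5
x=42: ŷ = -3.5 + 0.9·42 = 34.3; r = 38.3 − 34.3 = 4
x=60: ŷ = -3.5 + 0.9·60 = 50.5; r = 50.5 − 50.5 = 0
x=66: ŷ = -3.5 + 0.9·66 = 55.9; r = 55.9 − 55.9 = 0
x=68: ŷ = -3.5 + 0.9·68 = 57.7; r = 56.7 − 57.7 = -1
x=69: ŷ = -3.5 + 0.9·69 = 58.6; r = 57.6 − 58.6 = -1
x=79: ŷ = -3.5 + 0.9·79 = 67.6; r = 64.6 − 67.6 = -3
x=84: ŷ = -3.5 + 0.9·84 = 72.1; r = 76.1 − 72.1 = 4
SSE = 4 + 25 + 16 + 0 + 0 + 1 + 1 + 9 + 16 = 72
s = √(72/7) = 3.20713
r/s = 0 / 3.20713 = 0.000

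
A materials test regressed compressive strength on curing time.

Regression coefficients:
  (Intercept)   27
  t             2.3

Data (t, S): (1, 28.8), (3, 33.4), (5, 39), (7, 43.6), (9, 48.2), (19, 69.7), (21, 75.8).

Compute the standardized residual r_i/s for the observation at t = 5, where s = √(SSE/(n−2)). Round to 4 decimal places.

t=1: ŷ = 27 + 2.3·1 = 29.3; r = 28.8 − 29.3 = -0.5
t=3: ŷ = 27 + 2.3·3 = 33.9; r = 33.4 − 33.9 = -0.5
t=5: ŷ = 27 + 2.3·5 = 38.5; r = 39 − 38.5 = 0.5
t=7: ŷ = 27 + 2.3·7 = 43.1; r = 43.6 − 43.1 = 0.5
t=9: ŷ = 27 + 2.3·9 = 47.7; r = 48.2 − 47.7 = 0.5
t=19: ŷ = 27 + 2.3·19 = 70.7; r = 69.7 − 70.7 = -1
t=21: ŷ = 27 + 2.3·21 = 75.3; r = 75.8 − 75.3 = 0.5
SSE = 0.25 + 0.25 + 0.25 + 0.25 + 0.25 + 1 + 0.25 = 2.5
s = √(2.5/5) = 0.707107
r/s = 0.5 / 0.707107 = 0.7071

0.7071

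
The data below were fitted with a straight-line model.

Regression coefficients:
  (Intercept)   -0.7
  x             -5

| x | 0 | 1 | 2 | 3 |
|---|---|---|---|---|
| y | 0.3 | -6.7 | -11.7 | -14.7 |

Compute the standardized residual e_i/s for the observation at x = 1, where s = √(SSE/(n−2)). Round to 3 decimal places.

x=0: ŷ = -0.7 − 5·0 = -0.7; e = 0.3 − (-0.7) = 1
x=1: ŷ = -0.7 − 5·1 = -5.7; e = -6.7 − (-5.7) = -1
x=2: ŷ = -0.7 − 5·2 = -10.7; e = -11.7 − (-10.7) = -1
x=3: ŷ = -0.7 − 5·3 = -15.7; e = -14.7 − (-15.7) = 1
SSE = 1 + 1 + 1 + 1 = 4
s = √(4/2) = 1.41421
e/s = -1 / 1.41421 = -0.707

-0.707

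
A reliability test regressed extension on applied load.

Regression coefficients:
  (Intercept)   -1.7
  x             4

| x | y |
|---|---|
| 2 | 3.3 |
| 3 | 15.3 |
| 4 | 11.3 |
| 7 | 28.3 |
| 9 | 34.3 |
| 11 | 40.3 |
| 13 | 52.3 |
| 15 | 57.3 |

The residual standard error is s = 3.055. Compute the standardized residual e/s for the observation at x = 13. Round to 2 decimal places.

ŷ = -1.7 + 4·13 = 50.3
e = 52.3 − 50.3 = 2
e/s = 2 / 3.055 = 0.65

0.65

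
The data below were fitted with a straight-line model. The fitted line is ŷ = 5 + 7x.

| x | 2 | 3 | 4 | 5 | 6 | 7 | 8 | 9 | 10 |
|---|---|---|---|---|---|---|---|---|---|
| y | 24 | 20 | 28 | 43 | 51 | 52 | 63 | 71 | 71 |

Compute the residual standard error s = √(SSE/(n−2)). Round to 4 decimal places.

s = 4.5356

x=2: ŷ = 5 + 7·2 = 19; r = 24 − 19 = 5
x=3: ŷ = 5 + 7·3 = 26; r = 20 − 26 = -6
x=4: ŷ = 5 + 7·4 = 33; r = 28 − 33 = -5
x=5: ŷ = 5 + 7·5 = 40; r = 43 − 40 = 3
x=6: ŷ = 5 + 7·6 = 47; r = 51 − 47 = 4
x=7: ŷ = 5 + 7·7 = 54; r = 52 − 54 = -2
x=8: ŷ = 5 + 7·8 = 61; r = 63 − 61 = 2
x=9: ŷ = 5 + 7·9 = 68; r = 71 − 68 = 3
x=10: ŷ = 5 + 7·10 = 75; r = 71 − 75 = -4
SSE = 25 + 36 + 25 + 9 + 16 + 4 + 4 + 9 + 16 = 144
s = √(144/7) = √20.5714 ≈ 4.5356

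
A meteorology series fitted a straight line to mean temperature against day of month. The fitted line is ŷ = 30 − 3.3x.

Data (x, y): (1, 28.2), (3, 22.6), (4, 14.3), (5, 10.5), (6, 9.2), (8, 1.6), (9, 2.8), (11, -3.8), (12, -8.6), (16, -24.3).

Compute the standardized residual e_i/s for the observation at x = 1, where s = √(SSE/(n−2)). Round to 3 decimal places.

x=1: ŷ = 30 − 3.3·1 = 26.7; e = 28.2 − 26.7 = 1.5
x=3: ŷ = 30 − 3.3·3 = 20.1; e = 22.6 − 20.1 = 2.5
x=4: ŷ = 30 − 3.3·4 = 16.8; e = 14.3 − 16.8 = -2.5
x=5: ŷ = 30 − 3.3·5 = 13.5; e = 10.5 − 13.5 = -3
x=6: ŷ = 30 − 3.3·6 = 10.2; e = 9.2 − 10.2 = -1
x=8: ŷ = 30 − 3.3·8 = 3.6; e = 1.6 − 3.6 = -2
x=9: ŷ = 30 − 3.3·9 = 0.3; e = 2.8 − 0.3 = 2.5
x=11: ŷ = 30 − 3.3·11 = -6.3; e = -3.8 − (-6.3) = 2.5
x=12: ŷ = 30 − 3.3·12 = -9.6; e = -8.6 − (-9.6) = 1
x=16: ŷ = 30 − 3.3·16 = -22.8; e = -24.3 − (-22.8) = -1.5
SSE = 2.25 + 6.25 + 6.25 + 9 + 1 + 4 + 6.25 + 6.25 + 1 + 2.25 = 44.5
s = √(44.5/8) = 2.3585
e/s = 1.5 / 2.3585 = 0.636

0.636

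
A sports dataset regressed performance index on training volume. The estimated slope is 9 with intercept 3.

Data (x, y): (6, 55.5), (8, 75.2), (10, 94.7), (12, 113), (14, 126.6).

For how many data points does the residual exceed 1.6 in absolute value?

3

x=6: ŷ = 3 + 9·6 = 57; e = 55.5 − 57 = -1.5
x=8: ŷ = 3 + 9·8 = 75; e = 75.2 − 75 = 0.2
x=10: ŷ = 3 + 9·10 = 93; e = 94.7 − 93 = 1.7
x=12: ŷ = 3 + 9·12 = 111; e = 113 − 111 = 2
x=14: ŷ = 3 + 9·14 = 129; e = 126.6 − 129 = -2.4
|e| > 1.6: x=10 (|e|=1.7), x=12 (|e|=2), x=14 (|e|=2.4) → 3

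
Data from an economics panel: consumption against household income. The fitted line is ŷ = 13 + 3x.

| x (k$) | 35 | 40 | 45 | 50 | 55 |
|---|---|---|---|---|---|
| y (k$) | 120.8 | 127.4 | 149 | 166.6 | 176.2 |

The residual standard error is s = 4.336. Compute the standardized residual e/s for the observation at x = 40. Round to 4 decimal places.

-1.2915

ŷ = 13 + 3·40 = 133
e = 127.4 − 133 = -5.6
e/s = -5.6 / 4.336 = -1.2915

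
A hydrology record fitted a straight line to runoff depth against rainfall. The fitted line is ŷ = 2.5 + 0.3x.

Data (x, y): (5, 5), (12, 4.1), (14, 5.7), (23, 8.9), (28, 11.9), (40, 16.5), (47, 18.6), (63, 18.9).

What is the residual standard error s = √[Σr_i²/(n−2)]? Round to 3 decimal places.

s = 1.893

x=5: ŷ = 2.5 + 0.3·5 = 4; r = 5 − 4 = 1
x=12: ŷ = 2.5 + 0.3·12 = 6.1; r = 4.1 − 6.1 = -2
x=14: ŷ = 2.5 + 0.3·14 = 6.7; r = 5.7 − 6.7 = -1
x=23: ŷ = 2.5 + 0.3·23 = 9.4; r = 8.9 − 9.4 = -0.5
x=28: ŷ = 2.5 + 0.3·28 = 10.9; r = 11.9 − 10.9 = 1
x=40: ŷ = 2.5 + 0.3·40 = 14.5; r = 16.5 − 14.5 = 2
x=47: ŷ = 2.5 + 0.3·47 = 16.6; r = 18.6 − 16.6 = 2
x=63: ŷ = 2.5 + 0.3·63 = 21.4; r = 18.9 − 21.4 = -2.5
SSE = 1 + 4 + 1 + 0.25 + 1 + 4 + 4 + 6.25 = 21.5
s = √(21.5/6) = √3.58333 ≈ 1.893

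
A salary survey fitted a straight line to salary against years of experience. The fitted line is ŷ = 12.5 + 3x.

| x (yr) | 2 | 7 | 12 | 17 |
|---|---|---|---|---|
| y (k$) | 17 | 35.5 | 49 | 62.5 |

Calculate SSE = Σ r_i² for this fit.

x=2: ŷ = 12.5 + 3·2 = 18.5; r = 17 − 18.5 = -1.5
x=7: ŷ = 12.5 + 3·7 = 33.5; r = 35.5 − 33.5 = 2
x=12: ŷ = 12.5 + 3·12 = 48.5; r = 49 − 48.5 = 0.5
x=17: ŷ = 12.5 + 3·17 = 63.5; r = 62.5 − 63.5 = -1
SSE = 2.25 + 4 + 0.25 + 1 = 7.5

SSE = 7.5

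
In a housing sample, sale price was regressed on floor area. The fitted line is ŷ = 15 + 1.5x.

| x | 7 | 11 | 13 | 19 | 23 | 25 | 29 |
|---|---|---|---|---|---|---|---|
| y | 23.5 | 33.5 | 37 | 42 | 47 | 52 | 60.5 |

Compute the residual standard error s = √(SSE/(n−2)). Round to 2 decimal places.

s = 2.32

x=7: ŷ = 15 + 1.5·7 = 25.5; r = 23.5 − 25.5 = -2
x=11: ŷ = 15 + 1.5·11 = 31.5; r = 33.5 − 31.5 = 2
x=13: ŷ = 15 + 1.5·13 = 34.5; r = 37 − 34.5 = 2.5
x=19: ŷ = 15 + 1.5·19 = 43.5; r = 42 − 43.5 = -1.5
x=23: ŷ = 15 + 1.5·23 = 49.5; r = 47 − 49.5 = -2.5
x=25: ŷ = 15 + 1.5·25 = 52.5; r = 52 − 52.5 = -0.5
x=29: ŷ = 15 + 1.5·29 = 58.5; r = 60.5 − 58.5 = 2
SSE = 4 + 4 + 6.25 + 2.25 + 6.25 + 0.25 + 4 = 27
s = √(27/5) = √5.4 ≈ 2.32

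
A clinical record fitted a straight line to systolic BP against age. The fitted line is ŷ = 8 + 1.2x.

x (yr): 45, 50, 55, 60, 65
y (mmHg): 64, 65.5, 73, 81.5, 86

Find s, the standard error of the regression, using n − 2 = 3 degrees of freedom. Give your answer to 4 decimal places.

x=45: ŷ = 8 + 1.2·45 = 62; e = 64 − 62 = 2
x=50: ŷ = 8 + 1.2·50 = 68; e = 65.5 − 68 = -2.5
x=55: ŷ = 8 + 1.2·55 = 74; e = 73 − 74 = -1
x=60: ŷ = 8 + 1.2·60 = 80; e = 81.5 − 80 = 1.5
x=65: ŷ = 8 + 1.2·65 = 86; e = 86 − 86 = 0
SSE = 4 + 6.25 + 1 + 2.25 + 0 = 13.5
s = √(13.5/3) = √4.5 ≈ 2.1213

s = 2.1213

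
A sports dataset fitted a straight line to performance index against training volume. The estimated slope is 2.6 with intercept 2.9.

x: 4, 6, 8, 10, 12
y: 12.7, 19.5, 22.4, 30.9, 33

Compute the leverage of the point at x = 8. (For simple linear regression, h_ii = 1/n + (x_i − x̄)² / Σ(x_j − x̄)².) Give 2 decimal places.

x̄ = (4 + 6 + 8 + 10 + 12)/5 = 8
Σ(x − x̄)² = 16 + 4 + 0 + 4 + 16 = 40
h = 1/5 + (0)²/40 = 0.2 + 0 = 0.20

h = 0.20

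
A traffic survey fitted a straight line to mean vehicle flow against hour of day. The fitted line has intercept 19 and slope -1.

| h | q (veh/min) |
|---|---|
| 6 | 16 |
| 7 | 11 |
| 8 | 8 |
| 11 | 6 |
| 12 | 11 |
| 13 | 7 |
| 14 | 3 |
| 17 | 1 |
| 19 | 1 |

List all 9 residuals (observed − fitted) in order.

h=6: q̂ = 19 − 6 = 13; r = 16 − 13 = 3
h=7: q̂ = 19 − 7 = 12; r = 11 − 12 = -1
h=8: q̂ = 19 − 8 = 11; r = 8 − 11 = -3
h=11: q̂ = 19 − 11 = 8; r = 6 − 8 = -2
h=12: q̂ = 19 − 12 = 7; r = 11 − 7 = 4
h=13: q̂ = 19 − 13 = 6; r = 7 − 6 = 1
h=14: q̂ = 19 − 14 = 5; r = 3 − 5 = -2
h=17: q̂ = 19 − 17 = 2; r = 1 − 2 = -1
h=19: q̂ = 19 − 19 = 0; r = 1 − 0 = 1

3, -1, -3, -2, 4, 1, -2, -1, 1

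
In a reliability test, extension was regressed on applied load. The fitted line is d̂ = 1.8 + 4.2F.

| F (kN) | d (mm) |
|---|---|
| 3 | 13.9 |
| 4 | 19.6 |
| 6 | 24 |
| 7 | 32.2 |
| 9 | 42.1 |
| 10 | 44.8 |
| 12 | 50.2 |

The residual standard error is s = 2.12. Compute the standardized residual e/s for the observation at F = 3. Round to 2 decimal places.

-0.24

d̂ = 1.8 + 4.2·3 = 14.4
e = 13.9 − 14.4 = -0.5
e/s = -0.5 / 2.12 = -0.24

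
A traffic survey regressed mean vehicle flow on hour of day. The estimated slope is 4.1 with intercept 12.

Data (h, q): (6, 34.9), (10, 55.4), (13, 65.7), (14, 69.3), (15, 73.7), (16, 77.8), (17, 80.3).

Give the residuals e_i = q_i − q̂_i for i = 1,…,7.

-1.7, 2.4, 0.4, -0.1, 0.2, 0.2, -1.4

h=6: q̂ = 12 + 4.1·6 = 36.6; e = 34.9 − 36.6 = -1.7
h=10: q̂ = 12 + 4.1·10 = 53; e = 55.4 − 53 = 2.4
h=13: q̂ = 12 + 4.1·13 = 65.3; e = 65.7 − 65.3 = 0.4
h=14: q̂ = 12 + 4.1·14 = 69.4; e = 69.3 − 69.4 = -0.1
h=15: q̂ = 12 + 4.1·15 = 73.5; e = 73.7 − 73.5 = 0.2
h=16: q̂ = 12 + 4.1·16 = 77.6; e = 77.8 − 77.6 = 0.2
h=17: q̂ = 12 + 4.1·17 = 81.7; e = 80.3 − 81.7 = -1.4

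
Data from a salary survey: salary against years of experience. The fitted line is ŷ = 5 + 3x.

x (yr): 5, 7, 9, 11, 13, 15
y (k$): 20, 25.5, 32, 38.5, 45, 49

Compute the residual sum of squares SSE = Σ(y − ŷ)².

SSE = 2.5

x=5: ŷ = 5 + 3·5 = 20; r = 20 − 20 = 0
x=7: ŷ = 5 + 3·7 = 26; r = 25.5 − 26 = -0.5
x=9: ŷ = 5 + 3·9 = 32; r = 32 − 32 = 0
x=11: ŷ = 5 + 3·11 = 38; r = 38.5 − 38 = 0.5
x=13: ŷ = 5 + 3·13 = 44; r = 45 − 44 = 1
x=15: ŷ = 5 + 3·15 = 50; r = 49 − 50 = -1
SSE = 0 + 0.25 + 0 + 0.25 + 1 + 1 = 2.5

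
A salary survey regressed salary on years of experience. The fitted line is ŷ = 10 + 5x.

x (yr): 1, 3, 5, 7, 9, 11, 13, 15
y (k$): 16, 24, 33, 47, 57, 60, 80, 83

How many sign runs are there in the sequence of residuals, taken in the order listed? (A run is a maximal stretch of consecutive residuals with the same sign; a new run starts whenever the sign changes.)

6 runs

x=1: ŷ = 10 + 5·1 = 15; r = 16 − 15 = 1
x=3: ŷ = 10 + 5·3 = 25; r = 24 − 25 = -1
x=5: ŷ = 10 + 5·5 = 35; r = 33 − 35 = -2
x=7: ŷ = 10 + 5·7 = 45; r = 47 − 45 = 2
x=9: ŷ = 10 + 5·9 = 55; r = 57 − 55 = 2
x=11: ŷ = 10 + 5·11 = 65; r = 60 − 65 = -5
x=13: ŷ = 10 + 5·13 = 75; r = 80 − 75 = 5
x=15: ŷ = 10 + 5·15 = 85; r = 83 − 85 = -2
Signs: + − − + + − + −
Runs: +×1, −×2, +×2, −×1, +×1, −×1 → 6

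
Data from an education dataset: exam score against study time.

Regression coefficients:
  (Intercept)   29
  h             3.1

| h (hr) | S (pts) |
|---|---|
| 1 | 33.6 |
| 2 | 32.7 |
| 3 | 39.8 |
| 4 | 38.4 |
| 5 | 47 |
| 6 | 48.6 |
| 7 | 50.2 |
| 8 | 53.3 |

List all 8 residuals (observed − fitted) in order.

1.5, -2.5, 1.5, -3, 2.5, 1, -0.5, -0.5

h=1: ŷ = 29 + 3.1·1 = 32.1; e = 33.6 − 32.1 = 1.5
h=2: ŷ = 29 + 3.1·2 = 35.2; e = 32.7 − 35.2 = -2.5
h=3: ŷ = 29 + 3.1·3 = 38.3; e = 39.8 − 38.3 = 1.5
h=4: ŷ = 29 + 3.1·4 = 41.4; e = 38.4 − 41.4 = -3
h=5: ŷ = 29 + 3.1·5 = 44.5; e = 47 − 44.5 = 2.5
h=6: ŷ = 29 + 3.1·6 = 47.6; e = 48.6 − 47.6 = 1
h=7: ŷ = 29 + 3.1·7 = 50.7; e = 50.2 − 50.7 = -0.5
h=8: ŷ = 29 + 3.1·8 = 53.8; e = 53.3 − 53.8 = -0.5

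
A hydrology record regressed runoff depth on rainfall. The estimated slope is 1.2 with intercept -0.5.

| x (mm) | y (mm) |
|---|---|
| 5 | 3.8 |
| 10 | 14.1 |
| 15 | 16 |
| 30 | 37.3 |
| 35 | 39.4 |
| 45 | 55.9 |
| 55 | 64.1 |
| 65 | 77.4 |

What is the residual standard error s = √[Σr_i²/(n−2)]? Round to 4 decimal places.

x=5: ŷ = -0.5 + 1.2·5 = 5.5; r = 3.8 − 5.5 = -1.7
x=10: ŷ = -0.5 + 1.2·10 = 11.5; r = 14.1 − 11.5 = 2.6
x=15: ŷ = -0.5 + 1.2·15 = 17.5; r = 16 − 17.5 = -1.5
x=30: ŷ = -0.5 + 1.2·30 = 35.5; r = 37.3 − 35.5 = 1.8
x=35: ŷ = -0.5 + 1.2·35 = 41.5; r = 39.4 − 41.5 = -2.1
x=45: ŷ = -0.5 + 1.2·45 = 53.5; r = 55.9 − 53.5 = 2.4
x=55: ŷ = -0.5 + 1.2·55 = 65.5; r = 64.1 − 65.5 = -1.4
x=65: ŷ = -0.5 + 1.2·65 = 77.5; r = 77.4 − 77.5 = -0.1
SSE = 2.89 + 6.76 + 2.25 + 3.24 + 4.41 + 5.76 + 1.96 + 0.01 = 27.28
s = √(27.28/6) = √4.54667 ≈ 2.1323

s = 2.1323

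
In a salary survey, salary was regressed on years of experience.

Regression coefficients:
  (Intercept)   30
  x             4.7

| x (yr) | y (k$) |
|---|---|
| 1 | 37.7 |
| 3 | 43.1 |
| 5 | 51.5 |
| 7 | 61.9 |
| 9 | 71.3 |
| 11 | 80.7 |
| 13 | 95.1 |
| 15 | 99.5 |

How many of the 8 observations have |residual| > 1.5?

x=1: ŷ = 30 + 4.7·1 = 34.7; r = 37.7 − 34.7 = 3
x=3: ŷ = 30 + 4.7·3 = 44.1; r = 43.1 − 44.1 = -1
x=5: ŷ = 30 + 4.7·5 = 53.5; r = 51.5 − 53.5 = -2
x=7: ŷ = 30 + 4.7·7 = 62.9; r = 61.9 − 62.9 = -1
x=9: ŷ = 30 + 4.7·9 = 72.3; r = 71.3 − 72.3 = -1
x=11: ŷ = 30 + 4.7·11 = 81.7; r = 80.7 − 81.7 = -1
x=13: ŷ = 30 + 4.7·13 = 91.1; r = 95.1 − 91.1 = 4
x=15: ŷ = 30 + 4.7·15 = 100.5; r = 99.5 − 100.5 = -1
|r| > 1.5: x=1 (|r|=3), x=5 (|r|=2), x=13 (|r|=4) → 3

3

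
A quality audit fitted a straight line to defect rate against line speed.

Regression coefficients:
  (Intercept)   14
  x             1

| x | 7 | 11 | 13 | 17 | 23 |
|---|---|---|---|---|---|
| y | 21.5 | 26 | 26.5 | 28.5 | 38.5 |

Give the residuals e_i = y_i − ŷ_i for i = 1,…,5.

x=7: ŷ = 14 + 7 = 21; e = 21.5 − 21 = 0.5
x=11: ŷ = 14 + 11 = 25; e = 26 − 25 = 1
x=13: ŷ = 14 + 13 = 27; e = 26.5 − 27 = -0.5
x=17: ŷ = 14 + 17 = 31; e = 28.5 − 31 = -2.5
x=23: ŷ = 14 + 23 = 37; e = 38.5 − 37 = 1.5

0.5, 1, -0.5, -2.5, 1.5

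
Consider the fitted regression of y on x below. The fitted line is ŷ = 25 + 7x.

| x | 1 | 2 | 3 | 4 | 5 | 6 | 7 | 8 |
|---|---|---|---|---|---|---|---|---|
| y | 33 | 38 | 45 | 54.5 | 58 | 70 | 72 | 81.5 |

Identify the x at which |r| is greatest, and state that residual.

x=1: ŷ = 25 + 7·1 = 32; r = 33 − 32 = 1
x=2: ŷ = 25 + 7·2 = 39; r = 38 − 39 = -1
x=3: ŷ = 25 + 7·3 = 46; r = 45 − 46 = -1
x=4: ŷ = 25 + 7·4 = 53; r = 54.5 − 53 = 1.5
x=5: ŷ = 25 + 7·5 = 60; r = 58 − 60 = -2
x=6: ŷ = 25 + 7·6 = 67; r = 70 − 67 = 3
x=7: ŷ = 25 + 7·7 = 74; r = 72 − 74 = -2
x=8: ŷ = 25 + 7·8 = 81; r = 81.5 − 81 = 0.5
Largest |r| is 3 at x = 6, residual 3.

x = 6, r = 3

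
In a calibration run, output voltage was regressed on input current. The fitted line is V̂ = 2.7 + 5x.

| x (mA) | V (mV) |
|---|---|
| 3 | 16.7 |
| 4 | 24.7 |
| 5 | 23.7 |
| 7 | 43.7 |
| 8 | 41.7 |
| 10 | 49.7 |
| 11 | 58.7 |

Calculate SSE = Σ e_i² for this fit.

SSE = 68

x=3: V̂ = 2.7 + 5·3 = 17.7; e = 16.7 − 17.7 = -1
x=4: V̂ = 2.7 + 5·4 = 22.7; e = 24.7 − 22.7 = 2
x=5: V̂ = 2.7 + 5·5 = 27.7; e = 23.7 − 27.7 = -4
x=7: V̂ = 2.7 + 5·7 = 37.7; e = 43.7 − 37.7 = 6
x=8: V̂ = 2.7 + 5·8 = 42.7; e = 41.7 − 42.7 = -1
x=10: V̂ = 2.7 + 5·10 = 52.7; e = 49.7 − 52.7 = -3
x=11: V̂ = 2.7 + 5·11 = 57.7; e = 58.7 − 57.7 = 1
SSE = 1 + 4 + 16 + 36 + 1 + 9 + 1 = 68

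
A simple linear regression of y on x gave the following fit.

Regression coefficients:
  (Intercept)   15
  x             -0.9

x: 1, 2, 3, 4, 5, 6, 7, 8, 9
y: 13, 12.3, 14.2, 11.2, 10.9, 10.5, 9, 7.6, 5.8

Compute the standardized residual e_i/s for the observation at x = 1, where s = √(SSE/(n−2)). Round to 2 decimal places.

-1.03

x=1: ŷ = 15 − 0.9·1 = 14.1; e = 13 − 14.1 = -1.1
x=2: ŷ = 15 − 0.9·2 = 13.2; e = 12.3 − 13.2 = -0.9
x=3: ŷ = 15 − 0.9·3 = 12.3; e = 14.2 − 12.3 = 1.9
x=4: ŷ = 15 − 0.9·4 = 11.4; e = 11.2 − 11.4 = -0.2
x=5: ŷ = 15 − 0.9·5 = 10.5; e = 10.9 − 10.5 = 0.4
x=6: ŷ = 15 − 0.9·6 = 9.6; e = 10.5 − 9.6 = 0.9
x=7: ŷ = 15 − 0.9·7 = 8.7; e = 9 − 8.7 = 0.3
x=8: ŷ = 15 − 0.9·8 = 7.8; e = 7.6 − 7.8 = -0.2
x=9: ŷ = 15 − 0.9·9 = 6.9; e = 5.8 − 6.9 = -1.1
SSE = 1.21 + 0.81 + 3.61 + 0.04 + 0.16 + 0.81 + 0.09 + 0.04 + 1.21 = 7.98
s = √(7.98/7) = 1.06771
e/s = -1.1 / 1.06771 = -1.03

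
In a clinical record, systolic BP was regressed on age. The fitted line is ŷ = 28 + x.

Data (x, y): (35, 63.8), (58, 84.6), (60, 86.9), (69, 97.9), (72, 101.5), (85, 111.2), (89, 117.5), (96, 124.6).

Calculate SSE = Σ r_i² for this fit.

SSE = 10.72

x=35: ŷ = 28 + 35 = 63; r = 63.8 − 63 = 0.8
x=58: ŷ = 28 + 58 = 86; r = 84.6 − 86 = -1.4
x=60: ŷ = 28 + 60 = 88; r = 86.9 − 88 = -1.1
x=69: ŷ = 28 + 69 = 97; r = 97.9 − 97 = 0.9
x=72: ŷ = 28 + 72 = 100; r = 101.5 − 100 = 1.5
x=85: ŷ = 28 + 85 = 113; r = 111.2 − 113 = -1.8
x=89: ŷ = 28 + 89 = 117; r = 117.5 − 117 = 0.5
x=96: ŷ = 28 + 96 = 124; r = 124.6 − 124 = 0.6
SSE = 0.64 + 1.96 + 1.21 + 0.81 + 2.25 + 3.24 + 0.25 + 0.36 = 10.72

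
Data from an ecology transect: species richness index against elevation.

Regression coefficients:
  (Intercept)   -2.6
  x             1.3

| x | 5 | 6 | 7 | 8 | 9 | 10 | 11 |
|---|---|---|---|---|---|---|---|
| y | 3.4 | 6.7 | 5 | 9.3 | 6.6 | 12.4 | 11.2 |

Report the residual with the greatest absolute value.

x=5: ŷ = -2.6 + 1.3·5 = 3.9; e = 3.4 − 3.9 = -0.5
x=6: ŷ = -2.6 + 1.3·6 = 5.2; e = 6.7 − 5.2 = 1.5
x=7: ŷ = -2.6 + 1.3·7 = 6.5; e = 5 − 6.5 = -1.5
x=8: ŷ = -2.6 + 1.3·8 = 7.8; e = 9.3 − 7.8 = 1.5
x=9: ŷ = -2.6 + 1.3·9 = 9.1; e = 6.6 − 9.1 = -2.5
x=10: ŷ = -2.6 + 1.3·10 = 10.4; e = 12.4 − 10.4 = 2
x=11: ŷ = -2.6 + 1.3·11 = 11.7; e = 11.2 − 11.7 = -0.5
Largest |e| is 2.5 at x = 9, residual -2.5.

e = -2.5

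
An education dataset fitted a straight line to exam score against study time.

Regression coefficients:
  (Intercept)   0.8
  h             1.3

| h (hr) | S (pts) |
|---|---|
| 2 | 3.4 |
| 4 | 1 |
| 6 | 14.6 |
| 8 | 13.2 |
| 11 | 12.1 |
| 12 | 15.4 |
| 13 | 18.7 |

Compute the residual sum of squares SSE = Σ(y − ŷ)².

h=2: ŷ = 0.8 + 1.3·2 = 3.4; r = 3.4 − 3.4 = 0
h=4: ŷ = 0.8 + 1.3·4 = 6; r = 1 − 6 = -5
h=6: ŷ = 0.8 + 1.3·6 = 8.6; r = 14.6 − 8.6 = 6
h=8: ŷ = 0.8 + 1.3·8 = 11.2; r = 13.2 − 11.2 = 2
h=11: ŷ = 0.8 + 1.3·11 = 15.1; r = 12.1 − 15.1 = -3
h=12: ŷ = 0.8 + 1.3·12 = 16.4; r = 15.4 − 16.4 = -1
h=13: ŷ = 0.8 + 1.3·13 = 17.7; r = 18.7 − 17.7 = 1
SSE = 0 + 25 + 36 + 4 + 9 + 1 + 1 = 76

SSE = 76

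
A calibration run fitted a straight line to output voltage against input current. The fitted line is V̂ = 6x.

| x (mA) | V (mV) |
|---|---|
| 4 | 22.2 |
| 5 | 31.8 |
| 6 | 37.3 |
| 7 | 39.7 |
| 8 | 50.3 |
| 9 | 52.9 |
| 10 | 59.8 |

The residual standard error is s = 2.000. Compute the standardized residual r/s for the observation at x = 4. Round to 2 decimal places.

V̂ = 6·4 = 24
r = 22.2 − 24 = -1.8
r/s = -1.8 / 2.000 = -0.90

-0.90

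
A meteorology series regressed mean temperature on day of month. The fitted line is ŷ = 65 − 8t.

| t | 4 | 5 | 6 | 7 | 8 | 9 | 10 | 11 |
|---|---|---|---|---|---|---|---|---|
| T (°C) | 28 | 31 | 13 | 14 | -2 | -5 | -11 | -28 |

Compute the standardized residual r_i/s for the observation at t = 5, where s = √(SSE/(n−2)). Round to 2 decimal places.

t=4: ŷ = 65 − 8·4 = 33; r = 28 − 33 = -5
t=5: ŷ = 65 − 8·5 = 25; r = 31 − 25 = 6
t=6: ŷ = 65 − 8·6 = 17; r = 13 − 17 = -4
t=7: ŷ = 65 − 8·7 = 9; r = 14 − 9 = 5
t=8: ŷ = 65 − 8·8 = 1; r = -2 − 1 = -3
t=9: ŷ = 65 − 8·9 = -7; r = -5 − (-7) = 2
t=10: ŷ = 65 − 8·10 = -15; r = -11 − (-15) = 4
t=11: ŷ = 65 − 8·11 = -23; r = -28 − (-23) = -5
SSE = 25 + 36 + 16 + 25 + 9 + 4 + 16 + 25 = 156
s = √(156/6) = 5.09902
r/s = 6 / 5.09902 = 1.18

1.18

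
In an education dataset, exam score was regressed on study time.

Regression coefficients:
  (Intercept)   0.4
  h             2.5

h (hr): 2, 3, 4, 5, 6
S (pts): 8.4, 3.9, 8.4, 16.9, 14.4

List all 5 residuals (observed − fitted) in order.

3, -4, -2, 4, -1

h=2: Ŝ = 0.4 + 2.5·2 = 5.4; e = 8.4 − 5.4 = 3
h=3: Ŝ = 0.4 + 2.5·3 = 7.9; e = 3.9 − 7.9 = -4
h=4: Ŝ = 0.4 + 2.5·4 = 10.4; e = 8.4 − 10.4 = -2
h=5: Ŝ = 0.4 + 2.5·5 = 12.9; e = 16.9 − 12.9 = 4
h=6: Ŝ = 0.4 + 2.5·6 = 15.4; e = 14.4 − 15.4 = -1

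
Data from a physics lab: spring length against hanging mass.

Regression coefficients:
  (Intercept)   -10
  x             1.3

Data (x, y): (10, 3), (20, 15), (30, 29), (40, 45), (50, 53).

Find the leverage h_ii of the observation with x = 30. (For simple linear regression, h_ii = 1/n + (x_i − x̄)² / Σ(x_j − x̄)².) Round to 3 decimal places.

h = 0.200

x̄ = (10 + 20 + 30 + 40 + 50)/5 = 30
Σ(x − x̄)² = 400 + 100 + 0 + 100 + 400 = 1000
h = 1/5 + (0)²/1000 = 0.2 + 0 = 0.200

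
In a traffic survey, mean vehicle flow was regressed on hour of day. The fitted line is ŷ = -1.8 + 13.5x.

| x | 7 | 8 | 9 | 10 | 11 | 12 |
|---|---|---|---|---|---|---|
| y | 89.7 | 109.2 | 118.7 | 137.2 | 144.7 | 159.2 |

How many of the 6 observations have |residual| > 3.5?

x=7: ŷ = -1.8 + 13.5·7 = 92.7; r = 89.7 − 92.7 = -3
x=8: ŷ = -1.8 + 13.5·8 = 106.2; r = 109.2 − 106.2 = 3
x=9: ŷ = -1.8 + 13.5·9 = 119.7; r = 118.7 − 119.7 = -1
x=10: ŷ = -1.8 + 13.5·10 = 133.2; r = 137.2 − 133.2 = 4
x=11: ŷ = -1.8 + 13.5·11 = 146.7; r = 144.7 − 146.7 = -2
x=12: ŷ = -1.8 + 13.5·12 = 160.2; r = 159.2 − 160.2 = -1
|r| > 3.5: x=10 (|r|=4) → 1

1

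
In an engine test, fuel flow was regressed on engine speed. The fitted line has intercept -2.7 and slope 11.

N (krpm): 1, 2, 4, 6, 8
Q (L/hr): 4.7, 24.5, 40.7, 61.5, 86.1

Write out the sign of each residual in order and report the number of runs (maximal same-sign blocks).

4 runs

N=1: Q̂ = -2.7 + 11·1 = 8.3; r = 4.7 − 8.3 = -3.6
N=2: Q̂ = -2.7 + 11·2 = 19.3; r = 24.5 − 19.3 = 5.2
N=4: Q̂ = -2.7 + 11·4 = 41.3; r = 40.7 − 41.3 = -0.6
N=6: Q̂ = -2.7 + 11·6 = 63.3; r = 61.5 − 63.3 = -1.8
N=8: Q̂ = -2.7 + 11·8 = 85.3; r = 86.1 − 85.3 = 0.8
Signs: − + − − +
Runs: −×1, +×1, −×2, +×1 → 4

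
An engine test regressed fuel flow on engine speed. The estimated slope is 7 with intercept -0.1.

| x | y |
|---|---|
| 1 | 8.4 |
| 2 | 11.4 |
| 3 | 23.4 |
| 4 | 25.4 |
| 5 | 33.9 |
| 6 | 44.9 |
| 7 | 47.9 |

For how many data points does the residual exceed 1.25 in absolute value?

5

x=1: ŷ = -0.1 + 7·1 = 6.9; r = 8.4 − 6.9 = 1.5
x=2: ŷ = -0.1 + 7·2 = 13.9; r = 11.4 − 13.9 = -2.5
x=3: ŷ = -0.1 + 7·3 = 20.9; r = 23.4 − 20.9 = 2.5
x=4: ŷ = -0.1 + 7·4 = 27.9; r = 25.4 − 27.9 = -2.5
x=5: ŷ = -0.1 + 7·5 = 34.9; r = 33.9 − 34.9 = -1
x=6: ŷ = -0.1 + 7·6 = 41.9; r = 44.9 − 41.9 = 3
x=7: ŷ = -0.1 + 7·7 = 48.9; r = 47.9 − 48.9 = -1
|r| > 1.25: x=1 (|r|=1.5), x=2 (|r|=2.5), x=3 (|r|=2.5), x=4 (|r|=2.5), x=6 (|r|=3) → 5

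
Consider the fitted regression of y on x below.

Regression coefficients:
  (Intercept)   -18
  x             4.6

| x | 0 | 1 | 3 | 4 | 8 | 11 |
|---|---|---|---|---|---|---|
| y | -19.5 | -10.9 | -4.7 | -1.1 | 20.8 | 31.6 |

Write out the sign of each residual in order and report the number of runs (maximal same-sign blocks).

5 runs

x=0: ŷ = -18 + 4.6·0 = -18; r = -19.5 − (-18) = -1.5
x=1: ŷ = -18 + 4.6·1 = -13.4; r = -10.9 − (-13.4) = 2.5
x=3: ŷ = -18 + 4.6·3 = -4.2; r = -4.7 − (-4.2) = -0.5
x=4: ŷ = -18 + 4.6·4 = 0.4; r = -1.1 − 0.4 = -1.5
x=8: ŷ = -18 + 4.6·8 = 18.8; r = 20.8 − 18.8 = 2
x=11: ŷ = -18 + 4.6·11 = 32.6; r = 31.6 − 32.6 = -1
Signs: − + − − + −
Runs: −×1, +×1, −×2, +×1, −×1 → 5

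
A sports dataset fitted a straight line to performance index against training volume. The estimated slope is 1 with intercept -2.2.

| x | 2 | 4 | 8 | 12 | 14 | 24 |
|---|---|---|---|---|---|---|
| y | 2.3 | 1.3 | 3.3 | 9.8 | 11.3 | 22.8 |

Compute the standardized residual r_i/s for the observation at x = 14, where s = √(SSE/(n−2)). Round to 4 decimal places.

x=2: ŷ = -2.2 + 2 = -0.2; r = 2.3 − (-0.2) = 2.5
x=4: ŷ = -2.2 + 4 = 1.8; r = 1.3 − 1.8 = -0.5
x=8: ŷ = -2.2 + 8 = 5.8; r = 3.3 − 5.8 = -2.5
x=12: ŷ = -2.2 + 12 = 9.8; r = 9.8 − 9.8 = 0
x=14: ŷ = -2.2 + 14 = 11.8; r = 11.3 − 11.8 = -0.5
x=24: ŷ = -2.2 + 24 = 21.8; r = 22.8 − 21.8 = 1
SSE = 6.25 + 0.25 + 6.25 + 0 + 0.25 + 1 = 14
s = √(14/4) = 1.87083
r/s = -0.5 / 1.87083 = -0.2673

-0.2673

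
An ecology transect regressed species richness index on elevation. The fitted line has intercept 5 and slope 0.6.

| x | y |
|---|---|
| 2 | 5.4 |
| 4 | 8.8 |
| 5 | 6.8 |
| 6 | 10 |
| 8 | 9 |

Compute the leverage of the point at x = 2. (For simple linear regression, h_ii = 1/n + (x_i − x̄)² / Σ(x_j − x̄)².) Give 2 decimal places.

h = 0.65

x̄ = (2 + 4 + 5 + 6 + 8)/5 = 5
Σ(x − x̄)² = 9 + 1 + 0 + 1 + 9 = 20
h = 1/5 + (-3)²/20 = 0.2 + 0.45 = 0.65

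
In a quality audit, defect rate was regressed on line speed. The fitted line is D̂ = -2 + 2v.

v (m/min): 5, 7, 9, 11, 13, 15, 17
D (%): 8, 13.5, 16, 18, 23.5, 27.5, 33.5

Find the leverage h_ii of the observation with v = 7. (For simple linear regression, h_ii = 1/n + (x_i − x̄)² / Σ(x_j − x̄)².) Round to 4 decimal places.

h = 0.2857

v̄ = (5 + 7 + 9 + 11 + 13 + 15 + 17)/7 = 11
Σ(v − v̄)² = 36 + 16 + 4 + 0 + 4 + 16 + 36 = 112
h = 1/7 + (-4)²/112 = 0.142857 + 0.142857 = 0.2857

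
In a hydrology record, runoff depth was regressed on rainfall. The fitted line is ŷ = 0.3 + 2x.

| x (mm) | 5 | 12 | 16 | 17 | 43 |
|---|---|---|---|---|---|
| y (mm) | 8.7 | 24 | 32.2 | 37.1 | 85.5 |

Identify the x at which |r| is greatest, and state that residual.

x=5: ŷ = 0.3 + 2·5 = 10.3; r = 8.7 − 10.3 = -1.6
x=12: ŷ = 0.3 + 2·12 = 24.3; r = 24 − 24.3 = -0.3
x=16: ŷ = 0.3 + 2·16 = 32.3; r = 32.2 − 32.3 = -0.1
x=17: ŷ = 0.3 + 2·17 = 34.3; r = 37.1 − 34.3 = 2.8
x=43: ŷ = 0.3 + 2·43 = 86.3; r = 85.5 − 86.3 = -0.8
Largest |r| is 2.8 at x = 17, residual 2.8.

x = 17, r = 2.8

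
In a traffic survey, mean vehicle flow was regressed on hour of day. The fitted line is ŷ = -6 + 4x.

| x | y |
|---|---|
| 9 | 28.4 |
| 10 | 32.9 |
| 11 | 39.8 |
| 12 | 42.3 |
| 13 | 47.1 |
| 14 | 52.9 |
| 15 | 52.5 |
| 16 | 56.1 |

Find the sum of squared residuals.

SSE = 22.58

x=9: ŷ = -6 + 4·9 = 30; r = 28.4 − 30 = -1.6
x=10: ŷ = -6 + 4·10 = 34; r = 32.9 − 34 = -1.1
x=11: ŷ = -6 + 4·11 = 38; r = 39.8 − 38 = 1.8
x=12: ŷ = -6 + 4·12 = 42; r = 42.3 − 42 = 0.3
x=13: ŷ = -6 + 4·13 = 46; r = 47.1 − 46 = 1.1
x=14: ŷ = -6 + 4·14 = 50; r = 52.9 − 50 = 2.9
x=15: ŷ = -6 + 4·15 = 54; r = 52.5 − 54 = -1.5
x=16: ŷ = -6 + 4·16 = 58; r = 56.1 − 58 = -1.9
SSE = 2.56 + 1.21 + 3.24 + 0.09 + 1.21 + 8.41 + 2.25 + 3.61 = 22.58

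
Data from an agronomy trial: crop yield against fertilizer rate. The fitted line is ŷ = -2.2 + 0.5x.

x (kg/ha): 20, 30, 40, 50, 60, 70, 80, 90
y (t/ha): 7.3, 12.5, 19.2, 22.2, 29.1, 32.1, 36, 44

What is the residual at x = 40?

ŷ = -2.2 + 0.5·40 = 17.8
e = 19.2 − 17.8 = 1.4

e = 1.4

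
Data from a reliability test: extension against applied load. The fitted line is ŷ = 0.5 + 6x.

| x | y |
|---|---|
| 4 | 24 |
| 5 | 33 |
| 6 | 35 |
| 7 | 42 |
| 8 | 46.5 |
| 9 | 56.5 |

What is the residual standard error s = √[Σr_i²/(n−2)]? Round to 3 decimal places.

s = 2.062

x=4: ŷ = 0.5 + 6·4 = 24.5; r = 24 − 24.5 = -0.5
x=5: ŷ = 0.5 + 6·5 = 30.5; r = 33 − 30.5 = 2.5
x=6: ŷ = 0.5 + 6·6 = 36.5; r = 35 − 36.5 = -1.5
x=7: ŷ = 0.5 + 6·7 = 42.5; r = 42 − 42.5 = -0.5
x=8: ŷ = 0.5 + 6·8 = 48.5; r = 46.5 − 48.5 = -2
x=9: ŷ = 0.5 + 6·9 = 54.5; r = 56.5 − 54.5 = 2
SSE = 0.25 + 6.25 + 2.25 + 0.25 + 4 + 4 = 17
s = √(17/4) = √4.25 ≈ 2.062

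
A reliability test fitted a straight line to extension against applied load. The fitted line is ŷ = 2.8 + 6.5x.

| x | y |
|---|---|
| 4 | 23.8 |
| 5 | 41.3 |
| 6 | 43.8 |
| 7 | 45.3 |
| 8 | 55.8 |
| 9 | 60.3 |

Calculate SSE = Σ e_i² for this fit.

x=4: ŷ = 2.8 + 6.5·4 = 28.8; e = 23.8 − 28.8 = -5
x=5: ŷ = 2.8 + 6.5·5 = 35.3; e = 41.3 − 35.3 = 6
x=6: ŷ = 2.8 + 6.5·6 = 41.8; e = 43.8 − 41.8 = 2
x=7: ŷ = 2.8 + 6.5·7 = 48.3; e = 45.3 − 48.3 = -3
x=8: ŷ = 2.8 + 6.5·8 = 54.8; e = 55.8 − 54.8 = 1
x=9: ŷ = 2.8 + 6.5·9 = 61.3; e = 60.3 − 61.3 = -1
SSE = 25 + 36 + 4 + 9 + 1 + 1 = 76

SSE = 76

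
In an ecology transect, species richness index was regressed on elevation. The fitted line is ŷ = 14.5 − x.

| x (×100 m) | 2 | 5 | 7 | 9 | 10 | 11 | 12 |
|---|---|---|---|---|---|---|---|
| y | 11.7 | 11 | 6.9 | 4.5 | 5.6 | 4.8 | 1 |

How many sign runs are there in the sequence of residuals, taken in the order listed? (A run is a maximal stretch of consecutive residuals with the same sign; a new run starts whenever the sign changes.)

5 runs

x=2: ŷ = 14.5 − 2 = 12.5; r = 11.7 − 12.5 = -0.8
x=5: ŷ = 14.5 − 5 = 9.5; r = 11 − 9.5 = 1.5
x=7: ŷ = 14.5 − 7 = 7.5; r = 6.9 − 7.5 = -0.6
x=9: ŷ = 14.5 − 9 = 5.5; r = 4.5 − 5.5 = -1
x=10: ŷ = 14.5 − 10 = 4.5; r = 5.6 − 4.5 = 1.1
x=11: ŷ = 14.5 − 11 = 3.5; r = 4.8 − 3.5 = 1.3
x=12: ŷ = 14.5 − 12 = 2.5; r = 1 − 2.5 = -1.5
Signs: − + − − + + −
Runs: −×1, +×1, −×2, +×2, −×1 → 5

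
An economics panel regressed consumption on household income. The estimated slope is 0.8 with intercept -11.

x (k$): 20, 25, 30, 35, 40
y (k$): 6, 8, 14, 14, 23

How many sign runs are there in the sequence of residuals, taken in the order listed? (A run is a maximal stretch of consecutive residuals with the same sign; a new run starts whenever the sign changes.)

x=20: ŷ = -11 + 0.8·20 = 5; r = 6 − 5 = 1
x=25: ŷ = -11 + 0.8·25 = 9; r = 8 − 9 = -1
x=30: ŷ = -11 + 0.8·30 = 13; r = 14 − 13 = 1
x=35: ŷ = -11 + 0.8·35 = 17; r = 14 − 17 = -3
x=40: ŷ = -11 + 0.8·40 = 21; r = 23 − 21 = 2
Signs: + − + − +
Runs: +×1, −×1, +×1, −×1, +×1 → 5

5 runs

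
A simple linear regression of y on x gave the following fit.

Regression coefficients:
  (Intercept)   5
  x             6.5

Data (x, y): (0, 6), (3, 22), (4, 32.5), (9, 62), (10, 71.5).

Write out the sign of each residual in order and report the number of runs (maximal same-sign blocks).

5 runs

x=0: ŷ = 5 + 6.5·0 = 5; r = 6 − 5 = 1
x=3: ŷ = 5 + 6.5·3 = 24.5; r = 22 − 24.5 = -2.5
x=4: ŷ = 5 + 6.5·4 = 31; r = 32.5 − 31 = 1.5
x=9: ŷ = 5 + 6.5·9 = 63.5; r = 62 − 63.5 = -1.5
x=10: ŷ = 5 + 6.5·10 = 70; r = 71.5 − 70 = 1.5
Signs: + − + − +
Runs: +×1, −×1, +×1, −×1, +×1 → 5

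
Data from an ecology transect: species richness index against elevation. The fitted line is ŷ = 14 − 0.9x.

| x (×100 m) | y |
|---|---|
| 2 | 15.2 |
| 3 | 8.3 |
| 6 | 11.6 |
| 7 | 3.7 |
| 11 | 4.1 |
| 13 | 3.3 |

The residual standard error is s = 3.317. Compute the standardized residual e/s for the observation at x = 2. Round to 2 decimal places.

0.90

ŷ = 14 − 0.9·2 = 12.2
e = 15.2 − 12.2 = 3
e/s = 3 / 3.317 = 0.90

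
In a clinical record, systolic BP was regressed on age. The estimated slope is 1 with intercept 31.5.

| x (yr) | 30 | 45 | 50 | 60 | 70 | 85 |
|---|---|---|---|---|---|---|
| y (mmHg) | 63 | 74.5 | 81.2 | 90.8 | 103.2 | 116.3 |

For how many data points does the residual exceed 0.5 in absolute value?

x=30: ŷ = 31.5 + 30 = 61.5; e = 63 − 61.5 = 1.5
x=45: ŷ = 31.5 + 45 = 76.5; e = 74.5 − 76.5 = -2
x=50: ŷ = 31.5 + 50 = 81.5; e = 81.2 − 81.5 = -0.3
x=60: ŷ = 31.5 + 60 = 91.5; e = 90.8 − 91.5 = -0.7
x=70: ŷ = 31.5 + 70 = 101.5; e = 103.2 − 101.5 = 1.7
x=85: ŷ = 31.5 + 85 = 116.5; e = 116.3 − 116.5 = -0.2
|e| > 0.5: x=30 (|e|=1.5), x=45 (|e|=2), x=60 (|e|=0.7), x=70 (|e|=1.7) → 4

4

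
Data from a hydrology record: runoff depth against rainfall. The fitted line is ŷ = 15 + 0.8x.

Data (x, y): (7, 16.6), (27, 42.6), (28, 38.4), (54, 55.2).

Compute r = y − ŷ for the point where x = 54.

ŷ = 15 + 0.8·54 = 58.2
r = 55.2 − 58.2 = -3

r = -3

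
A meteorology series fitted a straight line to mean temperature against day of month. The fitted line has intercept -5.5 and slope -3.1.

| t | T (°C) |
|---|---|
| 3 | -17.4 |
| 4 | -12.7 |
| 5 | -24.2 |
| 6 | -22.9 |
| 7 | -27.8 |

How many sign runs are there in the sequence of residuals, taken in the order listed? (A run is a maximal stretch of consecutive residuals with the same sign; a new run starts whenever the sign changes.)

5 runs

t=3: ŷ = -5.5 − 3.1·3 = -14.8; e = -17.4 − (-14.8) = -2.6
t=4: ŷ = -5.5 − 3.1·4 = -17.9; e = -12.7 − (-17.9) = 5.2
t=5: ŷ = -5.5 − 3.1·5 = -21; e = -24.2 − (-21) = -3.2
t=6: ŷ = -5.5 − 3.1·6 = -24.1; e = -22.9 − (-24.1) = 1.2
t=7: ŷ = -5.5 − 3.1·7 = -27.2; e = -27.8 − (-27.2) = -0.6
Signs: − + − + −
Runs: −×1, +×1, −×1, +×1, −×1 → 5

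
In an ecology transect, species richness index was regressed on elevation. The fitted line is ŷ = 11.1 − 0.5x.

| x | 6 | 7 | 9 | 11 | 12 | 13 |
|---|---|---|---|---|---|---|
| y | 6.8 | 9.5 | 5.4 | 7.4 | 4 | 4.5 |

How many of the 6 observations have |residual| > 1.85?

1

x=6: ŷ = 11.1 − 0.5·6 = 8.1; e = 6.8 − 8.1 = -1.3
x=7: ŷ = 11.1 − 0.5·7 = 7.6; e = 9.5 − 7.6 = 1.9
x=9: ŷ = 11.1 − 0.5·9 = 6.6; e = 5.4 − 6.6 = -1.2
x=11: ŷ = 11.1 − 0.5·11 = 5.6; e = 7.4 − 5.6 = 1.8
x=12: ŷ = 11.1 − 0.5·12 = 5.1; e = 4 − 5.1 = -1.1
x=13: ŷ = 11.1 − 0.5·13 = 4.6; e = 4.5 − 4.6 = -0.1
|e| > 1.85: x=7 (|e|=1.9) → 1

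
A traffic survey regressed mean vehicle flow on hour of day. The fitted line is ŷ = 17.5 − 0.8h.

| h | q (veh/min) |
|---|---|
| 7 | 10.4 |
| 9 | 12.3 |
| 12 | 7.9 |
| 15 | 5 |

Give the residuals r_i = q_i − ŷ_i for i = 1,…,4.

-1.5, 2, 0, -0.5

h=7: ŷ = 17.5 − 0.8·7 = 11.9; r = 10.4 − 11.9 = -1.5
h=9: ŷ = 17.5 − 0.8·9 = 10.3; r = 12.3 − 10.3 = 2
h=12: ŷ = 17.5 − 0.8·12 = 7.9; r = 7.9 − 7.9 = 0
h=15: ŷ = 17.5 − 0.8·15 = 5.5; r = 5 − 5.5 = -0.5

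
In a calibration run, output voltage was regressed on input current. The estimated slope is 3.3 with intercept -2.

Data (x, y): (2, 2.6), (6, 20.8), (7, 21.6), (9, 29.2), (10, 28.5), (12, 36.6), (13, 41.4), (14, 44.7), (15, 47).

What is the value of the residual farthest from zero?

e = 3

x=2: ŷ = -2 + 3.3·2 = 4.6; e = 2.6 − 4.6 = -2
x=6: ŷ = -2 + 3.3·6 = 17.8; e = 20.8 − 17.8 = 3
x=7: ŷ = -2 + 3.3·7 = 21.1; e = 21.6 − 21.1 = 0.5
x=9: ŷ = -2 + 3.3·9 = 27.7; e = 29.2 − 27.7 = 1.5
x=10: ŷ = -2 + 3.3·10 = 31; e = 28.5 − 31 = -2.5
x=12: ŷ = -2 + 3.3·12 = 37.6; e = 36.6 − 37.6 = -1
x=13: ŷ = -2 + 3.3·13 = 40.9; e = 41.4 − 40.9 = 0.5
x=14: ŷ = -2 + 3.3·14 = 44.2; e = 44.7 − 44.2 = 0.5
x=15: ŷ = -2 + 3.3·15 = 47.5; e = 47 − 47.5 = -0.5
Largest |e| is 3 at x = 6, residual 3.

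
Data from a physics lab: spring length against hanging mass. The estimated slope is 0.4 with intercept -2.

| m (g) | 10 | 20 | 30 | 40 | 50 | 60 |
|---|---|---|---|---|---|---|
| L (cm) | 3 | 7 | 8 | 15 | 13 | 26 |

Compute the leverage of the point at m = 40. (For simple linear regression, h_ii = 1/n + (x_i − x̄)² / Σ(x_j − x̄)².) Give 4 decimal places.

m̄ = (10 + 20 + 30 + 40 + 50 + 60)/6 = 35
Σ(m − m̄)² = 625 + 225 + 25 + 25 + 225 + 625 = 1750
h = 1/6 + (5)²/1750 = 0.166667 + 0.0142857 = 0.1810

h = 0.1810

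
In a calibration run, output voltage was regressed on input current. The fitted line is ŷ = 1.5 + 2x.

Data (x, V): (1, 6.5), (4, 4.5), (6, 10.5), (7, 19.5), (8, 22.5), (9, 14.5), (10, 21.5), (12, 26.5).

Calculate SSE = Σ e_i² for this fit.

x=1: ŷ = 1.5 + 2·1 = 3.5; e = 6.5 − 3.5 = 3
x=4: ŷ = 1.5 + 2·4 = 9.5; e = 4.5 − 9.5 = -5
x=6: ŷ = 1.5 + 2·6 = 13.5; e = 10.5 − 13.5 = -3
x=7: ŷ = 1.5 + 2·7 = 15.5; e = 19.5 − 15.5 = 4
x=8: ŷ = 1.5 + 2·8 = 17.5; e = 22.5 − 17.5 = 5
x=9: ŷ = 1.5 + 2·9 = 19.5; e = 14.5 − 19.5 = -5
x=10: ŷ = 1.5 + 2·10 = 21.5; e = 21.5 − 21.5 = 0
x=12: ŷ = 1.5 + 2·12 = 25.5; e = 26.5 − 25.5 = 1
SSE = 9 + 25 + 9 + 16 + 25 + 25 + 0 + 1 = 110

SSE = 110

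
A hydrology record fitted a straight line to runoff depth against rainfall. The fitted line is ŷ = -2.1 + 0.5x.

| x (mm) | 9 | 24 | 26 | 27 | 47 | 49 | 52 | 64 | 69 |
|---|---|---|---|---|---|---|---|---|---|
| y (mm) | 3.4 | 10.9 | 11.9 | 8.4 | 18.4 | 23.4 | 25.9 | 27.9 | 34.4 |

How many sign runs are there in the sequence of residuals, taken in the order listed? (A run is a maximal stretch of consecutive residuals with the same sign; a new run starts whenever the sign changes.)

5 runs

x=9: ŷ = -2.1 + 0.5·9 = 2.4; r = 3.4 − 2.4 = 1
x=24: ŷ = -2.1 + 0.5·24 = 9.9; r = 10.9 − 9.9 = 1
x=26: ŷ = -2.1 + 0.5·26 = 10.9; r = 11.9 − 10.9 = 1
x=27: ŷ = -2.1 + 0.5·27 = 11.4; r = 8.4 − 11.4 = -3
x=47: ŷ = -2.1 + 0.5·47 = 21.4; r = 18.4 − 21.4 = -3
x=49: ŷ = -2.1 + 0.5·49 = 22.4; r = 23.4 − 22.4 = 1
x=52: ŷ = -2.1 + 0.5·52 = 23.9; r = 25.9 − 23.9 = 2
x=64: ŷ = -2.1 + 0.5·64 = 29.9; r = 27.9 − 29.9 = -2
x=69: ŷ = -2.1 + 0.5·69 = 32.4; r = 34.4 − 32.4 = 2
Signs: + + + − − + + − +
Runs: +×3, −×2, +×2, −×1, +×1 → 5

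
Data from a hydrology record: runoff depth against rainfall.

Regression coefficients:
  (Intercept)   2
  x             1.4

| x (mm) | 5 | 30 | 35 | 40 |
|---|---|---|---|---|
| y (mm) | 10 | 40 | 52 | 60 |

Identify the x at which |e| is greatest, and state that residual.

x = 30, e = -4

x=5: ŷ = 2 + 1.4·5 = 9; e = 10 − 9 = 1
x=30: ŷ = 2 + 1.4·30 = 44; e = 40 − 44 = -4
x=35: ŷ = 2 + 1.4·35 = 51; e = 52 − 51 = 1
x=40: ŷ = 2 + 1.4·40 = 58; e = 60 − 58 = 2
Largest |e| is 4 at x = 30, residual -4.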